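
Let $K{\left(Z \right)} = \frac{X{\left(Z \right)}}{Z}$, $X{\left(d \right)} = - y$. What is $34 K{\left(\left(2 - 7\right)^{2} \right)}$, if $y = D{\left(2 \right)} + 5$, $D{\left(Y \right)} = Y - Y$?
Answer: $- \frac{34}{5} \approx -6.8$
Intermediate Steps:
$D{\left(Y \right)} = 0$
$y = 5$ ($y = 0 + 5 = 5$)
$X{\left(d \right)} = -5$ ($X{\left(d \right)} = \left(-1\right) 5 = -5$)
$K{\left(Z \right)} = - \frac{5}{Z}$
$34 K{\left(\left(2 - 7\right)^{2} \right)} = 34 \left(- \frac{5}{\left(2 - 7\right)^{2}}\right) = 34 \left(- \frac{5}{\left(-5\right)^{2}}\right) = 34 \left(- \frac{5}{25}\right) = 34 \left(\left(-5\right) \frac{1}{25}\right) = 34 \left(- \frac{1}{5}\right) = - \frac{34}{5}$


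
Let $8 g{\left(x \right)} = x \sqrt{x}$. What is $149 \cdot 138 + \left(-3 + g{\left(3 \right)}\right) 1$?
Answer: $20559 + \frac{3 \sqrt{3}}{8} \approx 20560.0$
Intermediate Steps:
$g{\left(x \right)} = \frac{x^{\frac{3}{2}}}{8}$ ($g{\left(x \right)} = \frac{x \sqrt{x}}{8} = \frac{x^{\frac{3}{2}}}{8}$)
$149 \cdot 138 + \left(-3 + g{\left(3 \right)}\right) 1 = 149 \cdot 138 + \left(-3 + \frac{3^{\frac{3}{2}}}{8}\right) 1 = 20562 + \left(-3 + \frac{3 \sqrt{3}}{8}\right) 1 = 20562 - \left(3 - \frac{3 \sqrt{3}}{8}\right) = 20559 + \frac{3 \sqrt{3}}{8}$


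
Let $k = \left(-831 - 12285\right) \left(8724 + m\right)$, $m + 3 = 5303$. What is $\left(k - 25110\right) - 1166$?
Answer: $-183965060$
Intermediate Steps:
$m = 5300$ ($m = -3 + 5303 = 5300$)
$k = -183938784$ ($k = \left(-831 - 12285\right) \left(8724 + 5300\right) = \left(-13116\right) 14024 = -183938784$)
$\left(k - 25110\right) - 1166 = \left(-183938784 - 25110\right) - 1166 = -183963894 - 1166 = -183965060$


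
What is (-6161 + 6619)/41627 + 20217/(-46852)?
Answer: -820114843/1950308204 ≈ -0.42051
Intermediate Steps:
(-6161 + 6619)/41627 + 20217/(-46852) = 458*(1/41627) + 20217*(-1/46852) = 458/41627 - 20217/46852 = -820114843/1950308204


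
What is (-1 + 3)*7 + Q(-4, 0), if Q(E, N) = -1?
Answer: 13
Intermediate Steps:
(-1 + 3)*7 + Q(-4, 0) = (-1 + 3)*7 - 1 = 2*7 - 1 = 14 - 1 = 13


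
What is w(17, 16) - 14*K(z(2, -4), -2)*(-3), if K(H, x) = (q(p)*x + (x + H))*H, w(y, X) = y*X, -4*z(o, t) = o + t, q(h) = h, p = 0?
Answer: 481/2 ≈ 240.50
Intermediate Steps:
z(o, t) = -o/4 - t/4 (z(o, t) = -(o + t)/4 = -o/4 - t/4)
w(y, X) = X*y
K(H, x) = H*(H + x) (K(H, x) = (0*x + (x + H))*H = (0 + (H + x))*H = (H + x)*H = H*(H + x))
w(17, 16) - 14*K(z(2, -4), -2)*(-3) = 16*17 - 14*(-1/4*2 - 1/4*(-4))*((-1/4*2 - 1/4*(-4)) - 2)*(-3) = 272 - 14*(-1/2 + 1)*((-1/2 + 1) - 2)*(-3) = 272 - 14*(1/2 - 2)/2*(-3) = 272 - 14*(1/2)*(-3/2)*(-3) = 272 - (-21)*(-3)/2 = 272 - 14*9/4 = 272 - 63/2 = 481/2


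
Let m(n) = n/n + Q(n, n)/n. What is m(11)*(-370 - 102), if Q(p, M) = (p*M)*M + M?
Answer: -58056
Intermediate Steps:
Q(p, M) = M + p*M² (Q(p, M) = (M*p)*M + M = p*M² + M = M + p*M²)
m(n) = 2 + n² (m(n) = n/n + (n*(1 + n*n))/n = 1 + (n*(1 + n²))/n = 1 + (1 + n²) = 2 + n²)
m(11)*(-370 - 102) = (2 + 11²)*(-370 - 102) = (2 + 121)*(-472) = 123*(-472) = -58056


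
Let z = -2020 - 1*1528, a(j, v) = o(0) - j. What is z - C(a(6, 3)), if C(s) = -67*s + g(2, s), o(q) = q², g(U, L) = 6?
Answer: -3956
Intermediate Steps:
a(j, v) = -j (a(j, v) = 0² - j = 0 - j = -j)
C(s) = 6 - 67*s (C(s) = -67*s + 6 = 6 - 67*s)
z = -3548 (z = -2020 - 1528 = -3548)
z - C(a(6, 3)) = -3548 - (6 - (-67)*6) = -3548 - (6 - 67*(-6)) = -3548 - (6 + 402) = -3548 - 1*408 = -3548 - 408 = -3956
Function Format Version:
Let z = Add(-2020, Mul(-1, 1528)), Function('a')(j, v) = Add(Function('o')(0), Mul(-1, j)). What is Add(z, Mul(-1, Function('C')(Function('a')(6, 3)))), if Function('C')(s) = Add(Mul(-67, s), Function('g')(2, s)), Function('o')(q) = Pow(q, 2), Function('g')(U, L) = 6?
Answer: -3956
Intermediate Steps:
Function('a')(j, v) = Mul(-1, j) (Function('a')(j, v) = Add(Pow(0, 2), Mul(-1, j)) = Add(0, Mul(-1, j)) = Mul(-1, j))
Function('C')(s) = Add(6, Mul(-67, s)) (Function('C')(s) = Add(Mul(-67, s), 6) = Add(6, Mul(-67, s)))
z = -3548 (z = Add(-2020, -1528) = -3548)
Add(z, Mul(-1, Function('C')(Function('a')(6, 3)))) = Add(-3548, Mul(-1, Add(6, Mul(-67, Mul(-1, 6))))) = Add(-3548, Mul(-1, Add(6, Mul(-67, -6)))) = Add(-3548, Mul(-1, Add(6, 402))) = Add(-3548, Mul(-1, 408)) = Add(-3548, -408) = -3956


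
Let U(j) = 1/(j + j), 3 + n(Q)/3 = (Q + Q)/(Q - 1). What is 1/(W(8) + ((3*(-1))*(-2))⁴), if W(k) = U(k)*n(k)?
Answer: 112/145137 ≈ 0.00077168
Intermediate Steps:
n(Q) = -9 + 6*Q/(-1 + Q) (n(Q) = -9 + 3*((Q + Q)/(Q - 1)) = -9 + 3*((2*Q)/(-1 + Q)) = -9 + 3*(2*Q/(-1 + Q)) = -9 + 6*Q/(-1 + Q))
U(j) = 1/(2*j)
W(k) = 3*(3 - k)/(2*k*(-1 + k)) (W(k) = (1/(2*k))*(3*(3 - k)/(-1 + k)) = 3*(3 - k)/(2*k*(-1 + k)))
1/(W(8) + ((3*(-1))*(-2))⁴) = 1/((3/2)*(3 - 1*8)/(8*(-1 + 8)) + ((3*(-1))*(-2))⁴) = 1/((3/2)*(⅛)*(3 - 8)/7 + (-3*(-2))⁴) = 1/((3/2)*(⅛)*(⅐)*(-5) + 6⁴) = 1/(-15/112 + 1296) = 1/(145137/112) = 112/145137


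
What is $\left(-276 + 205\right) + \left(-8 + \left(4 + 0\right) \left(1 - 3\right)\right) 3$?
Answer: $-119$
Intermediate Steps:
$\left(-276 + 205\right) + \left(-8 + \left(4 + 0\right) \left(1 - 3\right)\right) 3 = -71 + \left(-8 + 4 \left(-2\right)\right) 3 = -71 + \left(-8 - 8\right) 3 = -71 - 48 = -119$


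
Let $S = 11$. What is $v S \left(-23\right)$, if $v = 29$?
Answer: $-7337$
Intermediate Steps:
$v S \left(-23\right) = 29 \cdot 11 \left(-23\right) = 319 \left(-23\right) = -7337$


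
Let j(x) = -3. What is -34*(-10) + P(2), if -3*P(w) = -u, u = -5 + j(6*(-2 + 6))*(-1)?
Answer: 1018/3 ≈ 339.33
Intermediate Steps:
u = -2 (u = -5 - 3*(-1) = -5 + 3 = -2)
P(w) = -2/3 (P(w) = -(-1)*(-2)/3 = -1/3*2 = -2/3)
-34*(-10) + P(2) = -34*(-10) - 2/3 = 340 - 2/3 = 1018/3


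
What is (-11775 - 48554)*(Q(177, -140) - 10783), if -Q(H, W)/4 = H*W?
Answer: -5329282873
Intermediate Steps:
Q(H, W) = -4*H*W
(-11775 - 48554)*(Q(177, -140) - 10783) = (-11775 - 48554)*(-4*177*(-140) - 10783) = -60329*(99120 - 10783) = -60329*88337 = -5329282873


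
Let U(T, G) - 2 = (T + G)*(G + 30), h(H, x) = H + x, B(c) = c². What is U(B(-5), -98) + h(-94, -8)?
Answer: 4864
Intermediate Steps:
U(T, G) = 2 + (30 + G)*(G + T) (U(T, G) = 2 + (T + G)*(G + 30) = 2 + (G + T)*(30 + G) = 2 + (30 + G)*(G + T))
U(B(-5), -98) + h(-94, -8) = (2 + (-98)² + 30*(-98) + 30*(-5)² - 98*(-5)²) + (-94 - 8) = (2 + 9604 - 2940 + 30*25 - 98*25) - 102 = (2 + 9604 - 2940 + 750 - 2450) - 102 = 4966 - 102 = 4864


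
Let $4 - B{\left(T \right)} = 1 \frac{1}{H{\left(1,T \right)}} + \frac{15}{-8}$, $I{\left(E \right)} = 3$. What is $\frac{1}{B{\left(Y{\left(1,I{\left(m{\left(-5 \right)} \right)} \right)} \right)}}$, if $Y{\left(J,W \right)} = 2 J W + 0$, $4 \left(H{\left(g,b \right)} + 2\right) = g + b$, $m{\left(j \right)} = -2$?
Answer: $\frac{8}{79} \approx 0.10127$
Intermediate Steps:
$H{\left(g,b \right)} = -2 + \frac{b}{4} + \frac{g}{4}$ ($H{\left(g,b \right)} = -2 + \frac{g + b}{4} = -2 + \frac{b + g}{4} = -2 + \left(\frac{b}{4} + \frac{g}{4}\right) = -2 + \frac{b}{4} + \frac{g}{4}$)
$Y{\left(J,W \right)} = 2 J W$ ($Y{\left(J,W \right)} = 2 J W + 0 = 2 J W$)
$B{\left(T \right)} = \frac{47}{8} - \frac{1}{- \frac{7}{4} + \frac{T}{4}}$ ($B{\left(T \right)} = 4 - \left(1 \frac{1}{-2 + \frac{T}{4} + \frac{1}{4} \cdot 1} + \frac{15}{-8}\right) = 4 - \left(1 \frac{1}{-2 + \frac{T}{4} + \frac{1}{4}} + 15 \left(- \frac{1}{8}\right)\right) = 4 - \left(1 \frac{1}{- \frac{7}{4} + \frac{T}{4}} - \frac{15}{8}\right) = 4 - \left(\frac{1}{- \frac{7}{4} + \frac{T}{4}} - \frac{15}{8}\right) = 4 - \left(- \frac{15}{8} + \frac{1}{- \frac{7}{4} + \frac{T}{4}}\right) = 4 + \left(\frac{15}{8} - \frac{1}{- \frac{7}{4} + \frac{T}{4}}\right) = \frac{47}{8} - \frac{1}{- \frac{7}{4} + \frac{T}{4}}$)
$\frac{1}{B{\left(Y{\left(1,I{\left(m{\left(-5 \right)} \right)} \right)} \right)}} = \frac{1}{\frac{1}{8} \frac{1}{-7 + 2 \cdot 1 \cdot 3} \left(-361 + 47 \cdot 2 \cdot 1 \cdot 3\right)} = \frac{1}{\frac{1}{8} \frac{1}{-7 + 6} \left(-361 + 47 \cdot 6\right)} = \frac{1}{\frac{1}{8} \frac{1}{-1} \left(-361 + 282\right)} = \frac{1}{\frac{1}{8} \left(-1\right) \left(-79\right)} = \frac{1}{\frac{79}{8}} = \frac{8}{79}$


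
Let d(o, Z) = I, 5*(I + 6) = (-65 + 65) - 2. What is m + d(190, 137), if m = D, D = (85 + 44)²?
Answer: 83173/5 ≈ 16635.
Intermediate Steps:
I = -32/5 (I = -6 + ((-65 + 65) - 2)/5 = -6 + (0 - 2)/5 = -6 + (⅕)*(-2) = -6 - ⅖ = -32/5 ≈ -6.4000)
d(o, Z) = -32/5
D = 16641 (D = 129² = 16641)
m = 16641
m + d(190, 137) = 16641 - 32/5 = 83173/5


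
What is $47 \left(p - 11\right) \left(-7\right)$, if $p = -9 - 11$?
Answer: $10199$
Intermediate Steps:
$p = -20$
$47 \left(p - 11\right) \left(-7\right) = 47 \left(-20 - 11\right) \left(-7\right) = 47 \left(-31\right) \left(-7\right) = \left(-1457\right) \left(-7\right) = 10199$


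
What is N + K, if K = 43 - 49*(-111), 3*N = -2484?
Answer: 4654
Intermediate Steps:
N = -828 (N = (⅓)*(-2484) = -828)
K = 5482 (K = 43 + 5439 = 5482)
N + K = -828 + 5482 = 4654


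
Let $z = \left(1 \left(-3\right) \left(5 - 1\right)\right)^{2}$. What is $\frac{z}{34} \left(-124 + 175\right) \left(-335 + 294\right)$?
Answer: $-8856$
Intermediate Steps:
$z = 144$ ($z = \left(\left(-3\right) 4\right)^{2} = \left(-12\right)^{2} = 144$)
$\frac{z}{34} \left(-124 + 175\right) \left(-335 + 294\right) = \frac{144}{34} \left(-124 + 175\right) \left(-335 + 294\right) = 144 \cdot \frac{1}{34} \cdot 51 \left(-41\right) = \frac{72}{17} \left(-2091\right) = -8856$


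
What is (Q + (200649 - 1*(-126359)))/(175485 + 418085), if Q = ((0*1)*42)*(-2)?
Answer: 163504/296785 ≈ 0.55092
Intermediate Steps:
Q = 0 (Q = (0*42)*(-2) = 0*(-2) = 0)
(Q + (200649 - 1*(-126359)))/(175485 + 418085) = (0 + (200649 - 1*(-126359)))/(175485 + 418085) = (0 + (200649 + 126359))/593570 = (0 + 327008)*(1/593570) = 327008*(1/593570) = 163504/296785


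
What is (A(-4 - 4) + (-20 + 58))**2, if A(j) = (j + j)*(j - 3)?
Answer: 45796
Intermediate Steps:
A(j) = 2*j*(-3 + j) (A(j) = (2*j)*(-3 + j) = 2*j*(-3 + j))
(A(-4 - 4) + (-20 + 58))**2 = (2*(-4 - 4)*(-3 + (-4 - 4)) + (-20 + 58))**2 = (2*(-8)*(-3 - 8) + 38)**2 = (2*(-8)*(-11) + 38)**2 = (176 + 38)**2 = 214**2 = 45796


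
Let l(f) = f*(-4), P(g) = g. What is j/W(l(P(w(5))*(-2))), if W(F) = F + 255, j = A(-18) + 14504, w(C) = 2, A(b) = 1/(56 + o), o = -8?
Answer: 696193/13008 ≈ 53.520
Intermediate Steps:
A(b) = 1/48 (A(b) = 1/(56 - 8) = 1/48)
j = 696193/48 (j = 1/48 + 14504 = 696193/48 ≈ 14504.)
l(f) = -4*f
W(F) = 255 + F
j/W(l(P(w(5))*(-2))) = 696193/(48*(255 - 8*(-2))) = 696193/(48*(255 - 4*(-4))) = 696193/(48*(255 + 16)) = (696193/48)/271 = (696193/48)*(1/271) = 696193/13008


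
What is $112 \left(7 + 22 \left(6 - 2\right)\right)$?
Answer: $10640$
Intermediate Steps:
$112 \left(7 + 22 \left(6 - 2\right)\right) = 112 \left(7 + 22 \cdot 4\right) = 112 \left(7 + 88\right) = 112 \cdot 95 = 10640$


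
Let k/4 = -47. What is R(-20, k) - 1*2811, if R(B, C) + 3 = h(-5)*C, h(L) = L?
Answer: -1874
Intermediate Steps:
k = -188 (k = 4*(-47) = -188)
R(B, C) = -3 - 5*C
R(-20, k) - 1*2811 = (-3 - 5*(-188)) - 1*2811 = (-3 + 940) - 2811 = 937 - 2811 = -1874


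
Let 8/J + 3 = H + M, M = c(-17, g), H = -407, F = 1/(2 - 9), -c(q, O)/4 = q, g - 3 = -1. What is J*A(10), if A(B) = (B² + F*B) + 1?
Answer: -2788/1197 ≈ -2.3292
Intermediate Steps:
g = 2 (g = 3 - 1 = 2)
c(q, O) = -4*q
F = -⅐ (F = 1/(-7) = -⅐ ≈ -0.14286)
M = 68 (M = -4*(-17) = 68)
A(B) = 1 + B² - B/7 (A(B) = (B² - B/7) + 1 = 1 + B² - B/7)
J = -4/171 (J = 8/(-3 + (-407 + 68)) = 8/(-3 - 339) = 8/(-342) = 8*(-1/342) = -4/171 ≈ -0.023392)
J*A(10) = -4*(1 + 10² - ⅐*10)/171 = -4*(1 + 100 - 10/7)/171 = -4/171*697/7 = -2788/1197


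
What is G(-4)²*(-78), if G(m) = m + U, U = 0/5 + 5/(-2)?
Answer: -6591/2 ≈ -3295.5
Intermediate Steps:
U = -5/2 (U = 0*(⅕) + 5*(-½) = 0 - 5/2 = -5/2 ≈ -2.5000)
G(m) = -5/2 + m (G(m) = m - 5/2 = -5/2 + m)
G(-4)²*(-78) = (-5/2 - 4)²*(-78) = (-13/2)²*(-78) = (169/4)*(-78) = -6591/2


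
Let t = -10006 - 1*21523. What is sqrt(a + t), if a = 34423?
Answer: sqrt(2894) ≈ 53.796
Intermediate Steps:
t = -31529 (t = -10006 - 21523 = -31529)
sqrt(a + t) = sqrt(34423 - 31529) = sqrt(2894)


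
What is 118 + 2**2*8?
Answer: 150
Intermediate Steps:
118 + 2**2*8 = 118 + 4*8 = 118 + 32 = 150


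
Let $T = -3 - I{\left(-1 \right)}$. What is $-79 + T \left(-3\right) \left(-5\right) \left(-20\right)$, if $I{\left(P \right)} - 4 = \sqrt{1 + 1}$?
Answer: $2021 + 300 \sqrt{2} \approx 2445.3$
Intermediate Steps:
$I{\left(P \right)} = 4 + \sqrt{2}$ ($I{\left(P \right)} = 4 + \sqrt{1 + 1} = 4 + \sqrt{2}$)
$T = -7 - \sqrt{2}$ ($T = -3 - \left(4 + \sqrt{2}\right) = -7 - \sqrt{2} \approx -8.4142$)
$-79 + T \left(-3\right) \left(-5\right) \left(-20\right) = -79 + \left(-7 - \sqrt{2}\right) \left(-3\right) \left(-5\right) \left(-20\right) = -79 + \left(21 + 3 \sqrt{2}\right) \left(-5\right) \left(-20\right) = -79 + \left(-105 - 15 \sqrt{2}\right) \left(-20\right) = -79 + \left(2100 + 300 \sqrt{2}\right) = 2021 + 300 \sqrt{2}$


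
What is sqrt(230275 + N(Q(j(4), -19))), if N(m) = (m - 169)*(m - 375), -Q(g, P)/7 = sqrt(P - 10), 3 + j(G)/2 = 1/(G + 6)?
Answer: sqrt(292229 + 3808*I*sqrt(29)) ≈ 540.91 + 18.956*I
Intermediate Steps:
j(G) = -6 + 2/(6 + G) (j(G) = -6 + 2/(G + 6) = -6 + 2/(6 + G))
Q(g, P) = -7*sqrt(-10 + P) (Q(g, P) = -7*sqrt(P - 10) = -7*sqrt(-10 + P))
N(m) = (-375 + m)*(-169 + m) (N(m) = (-169 + m)*(-375 + m) = (-375 + m)*(-169 + m))
sqrt(230275 + N(Q(j(4), -19))) = sqrt(230275 + (63375 + (-7*sqrt(-10 - 19))**2 - (-3808)*sqrt(-10 - 19))) = sqrt(230275 + (63375 + (-7*I*sqrt(29))**2 - (-3808)*sqrt(-29))) = sqrt(230275 + (63375 + (-7*I*sqrt(29))**2 - (-3808)*I*sqrt(29))) = sqrt(230275 + (63375 - 1421 + 3808*I*sqrt(29))) = sqrt(230275 + (61954 + 3808*I*sqrt(29))) = sqrt(292229 + 3808*I*sqrt(29))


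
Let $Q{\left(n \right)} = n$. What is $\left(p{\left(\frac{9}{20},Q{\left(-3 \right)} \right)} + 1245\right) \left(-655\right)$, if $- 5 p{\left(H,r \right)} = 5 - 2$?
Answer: $-815082$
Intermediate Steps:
$p{\left(H,r \right)} = - \frac{3}{5}$ ($p{\left(H,r \right)} = - \frac{5 - 2}{5} = \left(- \frac{1}{5}\right) 3 = - \frac{3}{5}$)
$\left(p{\left(\frac{9}{20},Q{\left(-3 \right)} \right)} + 1245\right) \left(-655\right) = \left(- \frac{3}{5} + 1245\right) \left(-655\right) = \frac{6222}{5} \left(-655\right) = -815082$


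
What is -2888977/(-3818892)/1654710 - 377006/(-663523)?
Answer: 48619646783939059/85569534531791640 ≈ 0.56819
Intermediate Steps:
-2888977/(-3818892)/1654710 - 377006/(-663523) = -2888977*(-1/3818892)*(1/1654710) - 377006*(-1/663523) = (412711/545556)*(1/1654710) + 53858/94789 = 412711/902736968760 + 53858/94789 = 48619646783939059/85569534531791640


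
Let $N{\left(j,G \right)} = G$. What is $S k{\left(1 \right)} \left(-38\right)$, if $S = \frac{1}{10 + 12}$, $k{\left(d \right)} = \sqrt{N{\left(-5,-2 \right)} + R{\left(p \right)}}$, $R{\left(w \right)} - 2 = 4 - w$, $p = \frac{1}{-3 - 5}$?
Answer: $- \frac{19 \sqrt{66}}{44} \approx -3.5081$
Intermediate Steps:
$p = - \frac{1}{8}$ ($p = \frac{1}{-8} = - \frac{1}{8} \approx -0.125$)
$R{\left(w \right)} = 6 - w$ ($R{\left(w \right)} = 2 - \left(-4 + w\right) = 6 - w$)
$k{\left(d \right)} = \frac{\sqrt{66}}{4}$ ($k{\left(d \right)} = \sqrt{-2 + \left(6 - - \frac{1}{8}\right)} = \sqrt{-2 + \left(6 + \frac{1}{8}\right)} = \sqrt{-2 + \frac{49}{8}} = \sqrt{\frac{33}{8}} = \frac{\sqrt{66}}{4}$)
$S = \frac{1}{22} \approx 0.045455$
$S k{\left(1 \right)} \left(-38\right) = \frac{\frac{1}{4} \sqrt{66}}{22} \left(-38\right) = \frac{\sqrt{66}}{88} \left(-38\right) = - \frac{19 \sqrt{66}}{44}$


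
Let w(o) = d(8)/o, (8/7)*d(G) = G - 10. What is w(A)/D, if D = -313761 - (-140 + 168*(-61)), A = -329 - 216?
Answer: -1/94479020 ≈ -1.0584e-8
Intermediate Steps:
A = -545
d(G) = -35/4 + 7*G/8 (d(G) = 7*(G - 10)/8 = 7*(-10 + G)/8 = -35/4 + 7*G/8)
w(o) = -7/(4*o) (w(o) = (-35/4 + (7/8)*8)/o = (-35/4 + 7)/o = -7/(4*o))
D = -303373 (D = -313761 - (-140 - 10248) = -313761 - 1*(-10388) = -313761 + 10388 = -303373)
w(A)/D = -7/4/(-545)/(-303373) = -7/4*(-1/545)*(-1/303373) = (7/2180)*(-1/303373) = -1/94479020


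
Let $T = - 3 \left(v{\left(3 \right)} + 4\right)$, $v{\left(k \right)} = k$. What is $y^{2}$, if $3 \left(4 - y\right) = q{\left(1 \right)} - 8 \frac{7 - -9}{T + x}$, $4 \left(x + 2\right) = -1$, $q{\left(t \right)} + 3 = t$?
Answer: $\frac{624100}{77841} \approx 8.0176$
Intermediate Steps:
$q{\left(t \right)} = -3 + t$
$x = - \frac{9}{4}$ ($x = -2 + \frac{1}{4} \left(-1\right) = -2 - \frac{1}{4} = - \frac{9}{4} \approx -2.25$)
$T = -21$ ($T = - 3 \left(3 + 4\right) = \left(-3\right) 7 = -21$)
$y = \frac{790}{279}$ ($y = 4 - \frac{\left(-3 + 1\right) - 8 \frac{7 - -9}{-21 - \frac{9}{4}}}{3} = 4 - \frac{-2 - 8 \frac{7 + 9}{- \frac{93}{4}}}{3} = 4 - \frac{-2 - 8 \cdot 16 \left(- \frac{4}{93}\right)}{3} = 4 - \frac{-2 - - \frac{512}{93}}{3} = 4 - \frac{-2 + \frac{512}{93}}{3} = 4 - \frac{326}{279} = \frac{790}{279} \approx 2.8315$)
$y^{2} = \left(\frac{790}{279}\right)^{2} = \frac{624100}{77841}$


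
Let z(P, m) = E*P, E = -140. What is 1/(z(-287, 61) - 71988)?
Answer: -1/31808 ≈ -3.1439e-5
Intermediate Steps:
z(P, m) = -140*P
1/(z(-287, 61) - 71988) = 1/(-140*(-287) - 71988) = 1/(40180 - 71988) = 1/(-31808) = -1/31808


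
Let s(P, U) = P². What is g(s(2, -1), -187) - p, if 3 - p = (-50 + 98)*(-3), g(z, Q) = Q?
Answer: -334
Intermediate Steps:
p = 147 (p = 3 - (-50 + 98)*(-3) = 3 - 48*(-3) = 3 - 1*(-144) = 3 + 144 = 147)
g(s(2, -1), -187) - p = -187 - 1*147 = -187 - 147 = -334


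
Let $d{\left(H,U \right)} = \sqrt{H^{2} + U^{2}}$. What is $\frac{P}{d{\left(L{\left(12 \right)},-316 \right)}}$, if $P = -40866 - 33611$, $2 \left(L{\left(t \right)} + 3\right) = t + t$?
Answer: $- \frac{74477 \sqrt{73}}{2701} \approx -235.59$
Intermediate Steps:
$L{\left(t \right)} = -3 + t$ ($L{\left(t \right)} = -3 + \frac{t + t}{2} = -3 + \frac{2 t}{2} = -3 + t$)
$P = -74477$
$\frac{P}{d{\left(L{\left(12 \right)},-316 \right)}} = - \frac{74477}{\sqrt{\left(-3 + 12\right)^{2} + \left(-316\right)^{2}}} = - \frac{74477}{\sqrt{9^{2} + 99856}} = - \frac{74477}{\sqrt{81 + 99856}} = - \frac{74477}{\sqrt{99937}} = - \frac{74477}{37 \sqrt{73}} = - 74477 \frac{\sqrt{73}}{2701} = - \frac{74477 \sqrt{73}}{2701}$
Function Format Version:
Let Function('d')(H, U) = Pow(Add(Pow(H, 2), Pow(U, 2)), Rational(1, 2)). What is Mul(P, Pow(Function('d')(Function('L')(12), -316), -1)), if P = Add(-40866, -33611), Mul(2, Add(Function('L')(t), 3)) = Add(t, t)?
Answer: Mul(Rational(-74477, 2701), Pow(73, Rational(1, 2))) ≈ -235.59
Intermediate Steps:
Function('L')(t) = Add(-3, t) (Function('L')(t) = Add(-3, Mul(Rational(1, 2), Add(t, t))) = Add(-3, Mul(Rational(1, 2), Mul(2, t))) = Add(-3, t))
P = -74477
Mul(P, Pow(Function('d')(Function('L')(12), -316), -1)) = Mul(-74477, Pow(Pow(Add(Pow(Add(-3, 12), 2), Pow(-316, 2)), Rational(1, 2)), -1)) = Mul(-74477, Pow(Pow(Add(Pow(9, 2), 99856), Rational(1, 2)), -1)) = Mul(-74477, Pow(Pow(Add(81, 99856), Rational(1, 2)), -1)) = Mul(-74477, Pow(Pow(99937, Rational(1, 2)), -1)) = Mul(-74477, Pow(Mul(37, Pow(73, Rational(1, 2))), -1)) = Mul(-74477, Mul(Rational(1, 2701), Pow(73, Rational(1, 2)))) = Mul(Rational(-74477, 2701), Pow(73, Rational(1, 2)))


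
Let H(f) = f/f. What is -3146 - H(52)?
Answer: -3147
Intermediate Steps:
H(f) = 1
-3146 - H(52) = -3146 - 1*1 = -3146 - 1 = -3147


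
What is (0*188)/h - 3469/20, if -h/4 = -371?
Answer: -3469/20 ≈ -173.45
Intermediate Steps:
h = 1484 (h = -4*(-371) = 1484)
(0*188)/h - 3469/20 = (0*188)/1484 - 3469/20 = 0*(1/1484) - 3469*1/20 = 0 - 3469/20 = -3469/20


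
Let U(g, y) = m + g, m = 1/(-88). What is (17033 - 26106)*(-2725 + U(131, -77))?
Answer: 2071120929/88 ≈ 2.3535e+7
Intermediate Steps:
m = -1/88 ≈ -0.011364
U(g, y) = -1/88 + g
(17033 - 26106)*(-2725 + U(131, -77)) = (17033 - 26106)*(-2725 + (-1/88 + 131)) = -9073*(-2725 + 11527/88) = -9073*(-228273/88) = 2071120929/88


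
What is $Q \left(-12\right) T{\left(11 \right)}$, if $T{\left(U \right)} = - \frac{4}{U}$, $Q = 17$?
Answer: $\frac{816}{11} \approx 74.182$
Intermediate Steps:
$Q \left(-12\right) T{\left(11 \right)} = 17 \left(-12\right) \left(- \frac{4}{11}\right) = - 204 \left(\left(-4\right) \frac{1}{11}\right) = \left(-204\right) \left(- \frac{4}{11}\right) = \frac{816}{11}$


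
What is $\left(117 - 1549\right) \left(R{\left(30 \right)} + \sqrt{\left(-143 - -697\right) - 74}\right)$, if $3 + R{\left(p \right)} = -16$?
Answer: $27208 - 5728 \sqrt{30} \approx -4165.5$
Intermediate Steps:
$R{\left(p \right)} = -19$ ($R{\left(p \right)} = -3 - 16 = -19$)
$\left(117 - 1549\right) \left(R{\left(30 \right)} + \sqrt{\left(-143 - -697\right) - 74}\right) = \left(117 - 1549\right) \left(-19 + \sqrt{\left(-143 - -697\right) - 74}\right) = - 1432 \left(-19 + \sqrt{\left(-143 + 697\right) - 74}\right) = - 1432 \left(-19 + \sqrt{554 - 74}\right) = - 1432 \left(-19 + \sqrt{480}\right) = - 1432 \left(-19 + 4 \sqrt{30}\right) = 27208 - 5728 \sqrt{30}$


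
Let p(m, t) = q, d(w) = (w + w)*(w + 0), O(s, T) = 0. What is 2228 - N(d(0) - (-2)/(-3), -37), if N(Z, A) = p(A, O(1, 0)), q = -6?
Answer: 2234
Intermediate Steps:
d(w) = 2*w² (d(w) = (2*w)*w = 2*w²)
p(m, t) = -6
N(Z, A) = -6
2228 - N(d(0) - (-2)/(-3), -37) = 2228 - 1*(-6) = 2228 + 6 = 2234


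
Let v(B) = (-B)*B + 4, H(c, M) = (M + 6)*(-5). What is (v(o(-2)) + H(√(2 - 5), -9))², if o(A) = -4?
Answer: 9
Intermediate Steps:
H(c, M) = -30 - 5*M (H(c, M) = (6 + M)*(-5) = -30 - 5*M)
v(B) = 4 - B² (v(B) = -B² + 4 = 4 - B²)
(v(o(-2)) + H(√(2 - 5), -9))² = ((4 - 1*(-4)²) + (-30 - 5*(-9)))² = ((4 - 1*16) + (-30 + 45))² = ((4 - 16) + 15)² = (-12 + 15)² = 3² = 9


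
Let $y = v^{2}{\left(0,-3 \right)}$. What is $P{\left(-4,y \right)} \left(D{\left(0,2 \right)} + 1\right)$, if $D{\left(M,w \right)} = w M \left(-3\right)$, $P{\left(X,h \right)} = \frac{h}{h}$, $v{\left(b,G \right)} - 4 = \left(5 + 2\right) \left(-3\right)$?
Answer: $1$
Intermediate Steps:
$v{\left(b,G \right)} = -17$ ($v{\left(b,G \right)} = 4 + \left(5 + 2\right) \left(-3\right) = 4 + 7 \left(-3\right) = 4 - 21 = -17$)
$y = 289$ ($y = \left(-17\right)^{2} = 289$)
$P{\left(X,h \right)} = 1$
$D{\left(M,w \right)} = - 3 M w$ ($D{\left(M,w \right)} = M w \left(-3\right) = - 3 M w$)
$P{\left(-4,y \right)} \left(D{\left(0,2 \right)} + 1\right) = 1 \left(\left(-3\right) 0 \cdot 2 + 1\right) = 1 \left(0 + 1\right) = 1 \cdot 1 = 1$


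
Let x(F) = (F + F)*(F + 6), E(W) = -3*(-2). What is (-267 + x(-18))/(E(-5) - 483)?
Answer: -55/159 ≈ -0.34591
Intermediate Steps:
E(W) = 6
x(F) = 2*F*(6 + F) (x(F) = (2*F)*(6 + F) = 2*F*(6 + F))
(-267 + x(-18))/(E(-5) - 483) = (-267 + 2*(-18)*(6 - 18))/(6 - 483) = (-267 + 2*(-18)*(-12))/(-477) = (-267 + 432)*(-1/477) = 165*(-1/477) = -55/159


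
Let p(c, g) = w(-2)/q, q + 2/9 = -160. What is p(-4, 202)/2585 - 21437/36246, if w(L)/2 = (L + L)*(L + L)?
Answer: -5708454067/9650678730 ≈ -0.59151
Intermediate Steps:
q = -1442/9 (q = -2/9 - 160 = -1442/9 ≈ -160.22)
w(L) = 8*L² (w(L) = 2*((L + L)*(L + L)) = 2*((2*L)*(2*L)) = 2*(4*L²) = 8*L²)
p(c, g) = -144/721 (p(c, g) = (8*(-2)²)/(-1442/9) = (8*4)*(-9/1442) = 32*(-9/1442) = -144/721)
p(-4, 202)/2585 - 21437/36246 = -144/721/2585 - 21437/36246 = -144/721*1/2585 - 21437*1/36246 = -144/1863785 - 21437/36246 = -5708454067/9650678730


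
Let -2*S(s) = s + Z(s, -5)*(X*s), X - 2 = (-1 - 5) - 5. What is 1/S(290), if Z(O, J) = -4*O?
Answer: -1/1513945 ≈ -6.6053e-7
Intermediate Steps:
X = -9 (X = 2 + ((-1 - 5) - 5) = 2 + (-6 - 5) = 2 - 11 = -9)
S(s) = -18*s² - s/2 (S(s) = -(s + (-4*s)*(-9*s))/2 = -(s + 36*s²)/2 = -18*s² - s/2)
1/S(290) = 1/((½)*290*(-1 - 36*290)) = 1/((½)*290*(-1 - 10440)) = 1/((½)*290*(-10441)) = 1/(-1513945) = -1/1513945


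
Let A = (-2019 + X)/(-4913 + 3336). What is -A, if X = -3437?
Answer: -5456/1577 ≈ -3.4597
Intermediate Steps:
A = 5456/1577 (A = (-2019 - 3437)/(-4913 + 3336) = -5456/(-1577) = -5456*(-1/1577) = 5456/1577 ≈ 3.4597)
-A = -1*5456/1577 = -5456/1577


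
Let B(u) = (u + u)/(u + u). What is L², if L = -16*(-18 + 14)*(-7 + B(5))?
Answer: 147456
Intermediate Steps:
B(u) = 1 (B(u) = (2*u)/((2*u)) = (2*u)*(1/(2*u)) = 1)
L = -384 (L = -16*(-18 + 14)*(-7 + 1) = -(-64)*(-6) = -16*24 = -384)
L² = (-384)² = 147456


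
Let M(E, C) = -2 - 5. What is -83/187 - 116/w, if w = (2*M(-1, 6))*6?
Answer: 3680/3927 ≈ 0.93710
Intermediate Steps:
M(E, C) = -7
w = -84 (w = (2*(-7))*6 = -14*6 = -84)
-83/187 - 116/w = -83/187 - 116/(-84) = -83*1/187 - 116*(-1/84) = -83/187 + 29/21 = 3680/3927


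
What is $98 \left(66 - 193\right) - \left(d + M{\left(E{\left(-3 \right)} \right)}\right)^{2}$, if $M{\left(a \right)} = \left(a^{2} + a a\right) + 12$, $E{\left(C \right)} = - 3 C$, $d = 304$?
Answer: $-240930$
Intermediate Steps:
$M{\left(a \right)} = 12 + 2 a^{2}$ ($M{\left(a \right)} = \left(a^{2} + a^{2}\right) + 12 = 2 a^{2} + 12 = 12 + 2 a^{2}$)
$98 \left(66 - 193\right) - \left(d + M{\left(E{\left(-3 \right)} \right)}\right)^{2} = 98 \left(66 - 193\right) - \left(304 + \left(12 + 2 \left(\left(-3\right) \left(-3\right)\right)^{2}\right)\right)^{2} = 98 \left(-127\right) - \left(304 + \left(12 + 2 \cdot 9^{2}\right)\right)^{2} = -12446 - \left(304 + \left(12 + 2 \cdot 81\right)\right)^{2} = -12446 - \left(304 + \left(12 + 162\right)\right)^{2} = -12446 - \left(304 + 174\right)^{2} = -12446 - 478^{2} = -12446 - 228484 = -240930$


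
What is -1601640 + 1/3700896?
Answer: -5927503069439/3700896 ≈ -1.6016e+6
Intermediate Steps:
-1601640 + 1/3700896 = -5927503069439/3700896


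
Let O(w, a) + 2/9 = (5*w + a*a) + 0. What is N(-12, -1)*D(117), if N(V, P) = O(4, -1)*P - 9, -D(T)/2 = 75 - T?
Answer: -7504/3 ≈ -2501.3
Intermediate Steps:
O(w, a) = -2/9 + a² + 5*w (O(w, a) = -2/9 + ((5*w + a*a) + 0) = -2/9 + ((5*w + a²) + 0) = -2/9 + ((a² + 5*w) + 0) = -2/9 + (a² + 5*w) = -2/9 + a² + 5*w)
D(T) = -150 + 2*T (D(T) = -2*(75 - T) = -150 + 2*T)
N(V, P) = -9 + 187*P/9 (N(V, P) = (-2/9 + (-1)² + 5*4)*P - 9 = (-2/9 + 1 + 20)*P - 9 = 187*P/9 - 9 = -9 + 187*P/9)
N(-12, -1)*D(117) = (-9 + (187/9)*(-1))*(-150 + 2*117) = (-9 - 187/9)*(-150 + 234) = -268/9*84 = -7504/3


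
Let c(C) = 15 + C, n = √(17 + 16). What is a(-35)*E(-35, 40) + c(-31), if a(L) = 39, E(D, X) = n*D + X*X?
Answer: 62384 - 1365*√33 ≈ 54543.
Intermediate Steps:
n = √33 ≈ 5.7446
E(D, X) = X² + D*√33 (E(D, X) = √33*D + X*X = D*√33 + X² = X² + D*√33)
a(-35)*E(-35, 40) + c(-31) = 39*(40² - 35*√33) + (15 - 31) = 39*(1600 - 35*√33) - 16 = (62400 - 1365*√33) - 16 = 62384 - 1365*√33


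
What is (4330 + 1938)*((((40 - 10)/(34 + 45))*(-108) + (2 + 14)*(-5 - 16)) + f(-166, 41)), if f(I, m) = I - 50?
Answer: -293643264/79 ≈ -3.7170e+6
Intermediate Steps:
f(I, m) = -50 + I
(4330 + 1938)*((((40 - 10)/(34 + 45))*(-108) + (2 + 14)*(-5 - 16)) + f(-166, 41)) = (4330 + 1938)*((((40 - 10)/(34 + 45))*(-108) + (2 + 14)*(-5 - 16)) + (-50 - 166)) = 6268*(((30/79)*(-108) + 16*(-21)) - 216) = 6268*(((30*(1/79))*(-108) - 336) - 216) = 6268*(((30/79)*(-108) - 336) - 216) = 6268*((-3240/79 - 336) - 216) = 6268*(-29784/79 - 216) = 6268*(-46848/79) = -293643264/79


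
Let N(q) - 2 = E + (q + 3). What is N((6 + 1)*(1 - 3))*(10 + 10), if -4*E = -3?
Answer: -165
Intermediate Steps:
E = ¾ (E = -¼*(-3) = ¾ ≈ 0.75000)
N(q) = 23/4 + q (N(q) = 2 + (¾ + (q + 3)) = 2 + (¾ + (3 + q)) = 2 + (15/4 + q) = 23/4 + q)
N((6 + 1)*(1 - 3))*(10 + 10) = (23/4 + (6 + 1)*(1 - 3))*(10 + 10) = (23/4 + 7*(-2))*20 = (23/4 - 14)*20 = -33/4*20 = -165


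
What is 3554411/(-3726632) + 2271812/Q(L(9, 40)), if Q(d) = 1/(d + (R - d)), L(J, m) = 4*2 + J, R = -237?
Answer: -286641590426717/532376 ≈ -5.3842e+8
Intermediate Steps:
L(J, m) = 8 + J
Q(d) = -1/237 (Q(d) = 1/(d + (-237 - d)) = 1/(-237) = -1/237)
3554411/(-3726632) + 2271812/Q(L(9, 40)) = 3554411/(-3726632) + 2271812/(-1/237) = 3554411*(-1/3726632) + 2271812*(-237) = -507773/532376 - 538419444 = -286641590426717/532376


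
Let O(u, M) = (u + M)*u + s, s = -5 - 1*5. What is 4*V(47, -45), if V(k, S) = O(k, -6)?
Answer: 7668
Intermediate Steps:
s = -10 (s = -5 - 5 = -10)
O(u, M) = -10 + u*(M + u) (O(u, M) = (u + M)*u - 10 = (M + u)*u - 10 = u*(M + u) - 10 = -10 + u*(M + u))
V(k, S) = -10 + k² - 6*k
4*V(47, -45) = 4*(-10 + 47² - 6*47) = 4*(-10 + 2209 - 282) = 4*1917 = 7668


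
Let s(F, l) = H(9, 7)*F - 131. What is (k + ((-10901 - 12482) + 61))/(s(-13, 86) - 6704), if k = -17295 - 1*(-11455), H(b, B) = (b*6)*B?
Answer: 29162/11749 ≈ 2.4821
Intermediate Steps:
H(b, B) = 6*B*b (H(b, B) = (6*b)*B = 6*B*b)
k = -5840 (k = -17295 + 11455 = -5840)
s(F, l) = -131 + 378*F (s(F, l) = (6*7*9)*F - 131 = 378*F - 131 = -131 + 378*F)
(k + ((-10901 - 12482) + 61))/(s(-13, 86) - 6704) = (-5840 + ((-10901 - 12482) + 61))/((-131 + 378*(-13)) - 6704) = (-5840 + (-23383 + 61))/((-131 - 4914) - 6704) = (-5840 - 23322)/(-5045 - 6704) = -29162/(-11749) = -29162*(-1/11749) = 29162/11749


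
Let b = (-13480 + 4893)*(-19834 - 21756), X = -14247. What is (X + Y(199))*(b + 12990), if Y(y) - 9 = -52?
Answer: -5103620912800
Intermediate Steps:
Y(y) = -43 (Y(y) = 9 - 52 = -43)
b = 357133330 (b = -8587*(-41590) = 357133330)
(X + Y(199))*(b + 12990) = (-14247 - 43)*(357133330 + 12990) = -14290*357146320 = -5103620912800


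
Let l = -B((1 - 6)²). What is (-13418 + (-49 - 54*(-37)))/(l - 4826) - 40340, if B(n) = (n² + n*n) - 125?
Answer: -240051871/5951 ≈ -40338.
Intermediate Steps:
B(n) = -125 + 2*n² (B(n) = (n² + n²) - 125 = 2*n² - 125 = -125 + 2*n²)
l = -1125 (l = -(-125 + 2*((1 - 6)²)²) = -(-125 + 2*((-5)²)²) = -(-125 + 2*25²) = -(-125 + 2*625) = -(-125 + 1250) = -1*1125 = -1125)
(-13418 + (-49 - 54*(-37)))/(l - 4826) - 40340 = (-13418 + (-49 - 54*(-37)))/(-1125 - 4826) - 40340 = (-13418 + (-49 + 1998))/(-5951) - 40340 = (-13418 + 1949)*(-1/5951) - 40340 = -11469*(-1/5951) - 40340 = 11469/5951 - 40340 = -240051871/5951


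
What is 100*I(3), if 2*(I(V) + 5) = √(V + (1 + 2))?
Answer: -500 + 50*√6 ≈ -377.53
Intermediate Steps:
I(V) = -5 + √(3 + V)/2 (I(V) = -5 + √(V + (1 + 2))/2 = -5 + √(V + 3)/2 = -5 + √(3 + V)/2)
100*I(3) = 100*(-5 + √(3 + 3)/2) = 100*(-5 + √6/2) = -500 + 50*√6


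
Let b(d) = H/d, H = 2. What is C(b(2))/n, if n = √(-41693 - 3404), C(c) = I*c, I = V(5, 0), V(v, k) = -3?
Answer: 3*I*√45097/45097 ≈ 0.014127*I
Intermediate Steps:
I = -3
b(d) = 2/d
C(c) = -3*c
n = I*√45097 (n = √(-45097) = I*√45097 ≈ 212.36*I)
C(b(2))/n = (-6/2)/((I*√45097)) = (-6/2)*(-I*√45097/45097) = (-3*1)*(-I*√45097/45097) = -(-3)*I*√45097/45097 = 3*I*√45097/45097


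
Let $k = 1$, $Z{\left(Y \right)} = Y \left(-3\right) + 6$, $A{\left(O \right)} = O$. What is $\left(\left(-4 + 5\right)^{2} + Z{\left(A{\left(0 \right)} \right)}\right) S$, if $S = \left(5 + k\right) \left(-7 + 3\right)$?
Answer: $-168$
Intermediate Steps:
$Z{\left(Y \right)} = 6 - 3 Y$ ($Z{\left(Y \right)} = - 3 Y + 6 = 6 - 3 Y$)
$S = -24$ ($S = \left(5 + 1\right) \left(-7 + 3\right) = 6 \left(-4\right) = -24$)
$\left(\left(-4 + 5\right)^{2} + Z{\left(A{\left(0 \right)} \right)}\right) S = \left(\left(-4 + 5\right)^{2} + \left(6 - 0\right)\right) \left(-24\right) = \left(1^{2} + \left(6 + 0\right)\right) \left(-24\right) = \left(1 + 6\right) \left(-24\right) = 7 \left(-24\right) = -168$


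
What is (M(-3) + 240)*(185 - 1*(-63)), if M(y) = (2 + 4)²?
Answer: 68448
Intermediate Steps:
M(y) = 36 (M(y) = 6² = 36)
(M(-3) + 240)*(185 - 1*(-63)) = (36 + 240)*(185 - 1*(-63)) = 276*(185 + 63) = 276*248 = 68448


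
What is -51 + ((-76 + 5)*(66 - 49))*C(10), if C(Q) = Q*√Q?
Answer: -51 - 12070*√10 ≈ -38220.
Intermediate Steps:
C(Q) = Q^(3/2)
-51 + ((-76 + 5)*(66 - 49))*C(10) = -51 + ((-76 + 5)*(66 - 49))*10^(3/2) = -51 + (-71*17)*(10*√10) = -51 - 12070*√10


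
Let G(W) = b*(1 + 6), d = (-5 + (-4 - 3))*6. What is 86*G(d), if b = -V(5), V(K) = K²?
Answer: -15050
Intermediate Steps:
d = -72 (d = (-5 - 7)*6 = -12*6 = -72)
b = -25 (b = -1*5² = -1*25 = -25)
G(W) = -175 (G(W) = -25*(1 + 6) = -25*7 = -175)
86*G(d) = 86*(-175) = -15050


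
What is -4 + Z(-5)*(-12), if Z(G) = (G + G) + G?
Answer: 176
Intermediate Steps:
Z(G) = 3*G (Z(G) = 2*G + G = 3*G)
-4 + Z(-5)*(-12) = -4 + (3*(-5))*(-12) = -4 - 15*(-12) = -4 + 180 = 176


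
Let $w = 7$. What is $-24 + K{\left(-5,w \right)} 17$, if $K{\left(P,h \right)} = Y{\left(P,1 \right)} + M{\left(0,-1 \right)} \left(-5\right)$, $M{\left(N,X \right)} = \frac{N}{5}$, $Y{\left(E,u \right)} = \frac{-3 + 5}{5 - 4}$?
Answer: $10$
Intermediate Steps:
$Y{\left(E,u \right)} = 2$ ($Y{\left(E,u \right)} = \frac{2}{1} = 2 \cdot 1 = 2$)
$M{\left(N,X \right)} = \frac{N}{5}$ ($M{\left(N,X \right)} = N \frac{1}{5} = \frac{N}{5}$)
$K{\left(P,h \right)} = 2$ ($K{\left(P,h \right)} = 2 + \frac{1}{5} \cdot 0 \left(-5\right) = 2 + 0 \left(-5\right) = 2 + 0 = 2$)
$-24 + K{\left(-5,w \right)} 17 = -24 + 2 \cdot 17 = -24 + 34 = 10$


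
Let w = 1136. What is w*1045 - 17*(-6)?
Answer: 1187222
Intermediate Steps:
w*1045 - 17*(-6) = 1136*1045 - 17*(-6) = 1187120 + 102 = 1187222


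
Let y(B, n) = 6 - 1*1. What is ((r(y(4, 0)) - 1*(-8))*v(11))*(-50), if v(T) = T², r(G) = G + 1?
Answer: -84700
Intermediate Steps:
y(B, n) = 5 (y(B, n) = 6 - 1 = 5)
r(G) = 1 + G
((r(y(4, 0)) - 1*(-8))*v(11))*(-50) = (((1 + 5) - 1*(-8))*11²)*(-50) = ((6 + 8)*121)*(-50) = (14*121)*(-50) = 1694*(-50) = -84700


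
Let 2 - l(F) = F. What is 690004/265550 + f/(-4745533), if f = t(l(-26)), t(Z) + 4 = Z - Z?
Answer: 1637218907166/630088144075 ≈ 2.5984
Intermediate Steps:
l(F) = 2 - F
t(Z) = -4 (t(Z) = -4 + (Z - Z) = -4 + 0 = -4)
f = -4
690004/265550 + f/(-4745533) = 690004/265550 - 4/(-4745533) = 690004*(1/265550) - 4*(-1/4745533) = 345002/132775 + 4/4745533 = 1637218907166/630088144075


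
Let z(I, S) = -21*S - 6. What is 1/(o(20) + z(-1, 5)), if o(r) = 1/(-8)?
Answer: -8/889 ≈ -0.0089989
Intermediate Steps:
o(r) = -⅛ (o(r) = 1*(-⅛) = -⅛)
z(I, S) = -6 - 21*S
1/(o(20) + z(-1, 5)) = 1/(-⅛ + (-6 - 21*5)) = 1/(-⅛ + (-6 - 105)) = 1/(-⅛ - 111) = 1/(-889/8) = -8/889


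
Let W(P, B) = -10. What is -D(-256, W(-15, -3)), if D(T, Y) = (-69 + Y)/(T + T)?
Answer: -79/512 ≈ -0.15430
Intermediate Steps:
D(T, Y) = (-69 + Y)/(2*T) (D(T, Y) = (-69 + Y)/((2*T)) = (-69 + Y)*(1/(2*T)) = (-69 + Y)/(2*T))
-D(-256, W(-15, -3)) = -(-69 - 10)/(2*(-256)) = -(-1)*(-79)/(2*256) = -1*79/512 = -79/512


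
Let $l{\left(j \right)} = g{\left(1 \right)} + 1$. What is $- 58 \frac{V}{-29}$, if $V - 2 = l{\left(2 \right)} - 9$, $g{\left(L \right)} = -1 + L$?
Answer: $-12$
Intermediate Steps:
$l{\left(j \right)} = 1$ ($l{\left(j \right)} = \left(-1 + 1\right) + 1 = 0 + 1 = 1$)
$V = -6$ ($V = 2 + \left(1 - 9\right) = 2 - 8 = -6$)
$- 58 \frac{V}{-29} = - 58 \left(- \frac{6}{-29}\right) = - 58 \left(\left(-6\right) \left(- \frac{1}{29}\right)\right) = \left(-58\right) \frac{6}{29} = -12$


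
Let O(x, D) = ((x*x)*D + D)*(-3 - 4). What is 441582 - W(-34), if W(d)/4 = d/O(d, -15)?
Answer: 53645589406/121485 ≈ 4.4158e+5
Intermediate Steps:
O(x, D) = -7*D - 7*D*x² (O(x, D) = (x²*D + D)*(-7) = (D*x² + D)*(-7) = (D + D*x²)*(-7) = -7*D - 7*D*x²)
W(d) = 4*d/(105 + 105*d²) (W(d) = 4*(d/((-7*(-15)*(1 + d²)))) = 4*(d/(105 + 105*d²)) = 4*d/(105 + 105*d²))
441582 - W(-34) = 441582 - 4*(-34)/(105*(1 + (-34)²)) = 441582 - 4*(-34)/(105*(1 + 1156)) = 441582 - 4*(-34)/(105*1157) = 441582 - 1*(-136/121485) = 441582 + 136/121485 = 53645589406/121485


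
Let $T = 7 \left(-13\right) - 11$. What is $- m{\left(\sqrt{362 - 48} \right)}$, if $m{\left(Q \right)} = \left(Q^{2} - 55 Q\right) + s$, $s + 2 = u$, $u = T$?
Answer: $-210 + 55 \sqrt{314} \approx 764.6$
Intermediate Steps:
$T = -102$ ($T = -91 - 11 = -102$)
$u = -102$
$s = -104$ ($s = -2 - 102 = -104$)
$m{\left(Q \right)} = -104 + Q^{2} - 55 Q$ ($m{\left(Q \right)} = \left(Q^{2} - 55 Q\right) - 104 = -104 + Q^{2} - 55 Q$)
$- m{\left(\sqrt{362 - 48} \right)} = - (-104 + \left(\sqrt{362 - 48}\right)^{2} - 55 \sqrt{362 - 48}) = - (-104 + \left(\sqrt{314}\right)^{2} - 55 \sqrt{314}) = - (-104 + 314 - 55 \sqrt{314}) = - (210 - 55 \sqrt{314}) = -210 + 55 \sqrt{314}$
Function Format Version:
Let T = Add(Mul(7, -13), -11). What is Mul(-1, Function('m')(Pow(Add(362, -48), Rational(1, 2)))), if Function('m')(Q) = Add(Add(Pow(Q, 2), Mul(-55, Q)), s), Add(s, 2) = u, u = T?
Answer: Add(-210, Mul(55, Pow(314, Rational(1, 2)))) ≈ 764.60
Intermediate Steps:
T = -102 (T = Add(-91, -11) = -102)
u = -102
s = -104 (s = Add(-2, -102) = -104)
Function('m')(Q) = Add(-104, Pow(Q, 2), Mul(-55, Q)) (Function('m')(Q) = Add(Add(Pow(Q, 2), Mul(-55, Q)), -104) = Add(-104, Pow(Q, 2), Mul(-55, Q)))
Mul(-1, Function('m')(Pow(Add(362, -48), Rational(1, 2)))) = Mul(-1, Add(-104, Pow(Pow(Add(362, -48), Rational(1, 2)), 2), Mul(-55, Pow(Add(362, -48), Rational(1, 2))))) = Mul(-1, Add(-104, Pow(Pow(314, Rational(1, 2)), 2), Mul(-55, Pow(314, Rational(1, 2))))) = Mul(-1, Add(-104, 314, Mul(-55, Pow(314, Rational(1, 2))))) = Mul(-1, Add(210, Mul(-55, Pow(314, Rational(1, 2))))) = Add(-210, Mul(55, Pow(314, Rational(1, 2))))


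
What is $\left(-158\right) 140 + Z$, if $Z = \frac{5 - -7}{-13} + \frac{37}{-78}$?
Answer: $- \frac{1725469}{78} \approx -22121.0$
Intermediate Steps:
$Z = - \frac{109}{78}$ ($Z = \left(5 + 7\right) \left(- \frac{1}{13}\right) + 37 \left(- \frac{1}{78}\right) = 12 \left(- \frac{1}{13}\right) - \frac{37}{78} = - \frac{12}{13} - \frac{37}{78} = - \frac{109}{78} \approx -1.3974$)
$\left(-158\right) 140 + Z = \left(-158\right) 140 - \frac{109}{78} = -22120 - \frac{109}{78} = - \frac{1725469}{78}$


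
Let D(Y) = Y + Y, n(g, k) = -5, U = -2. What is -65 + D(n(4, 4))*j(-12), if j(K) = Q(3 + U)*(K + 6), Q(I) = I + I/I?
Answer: 55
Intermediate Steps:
D(Y) = 2*Y
Q(I) = 1 + I (Q(I) = I + 1 = 1 + I)
j(K) = 12 + 2*K (j(K) = (1 + (3 - 2))*(K + 6) = (1 + 1)*(6 + K) = 2*(6 + K) = 12 + 2*K)
-65 + D(n(4, 4))*j(-12) = -65 + (2*(-5))*(12 + 2*(-12)) = -65 - 10*(12 - 24) = -65 - 10*(-12) = -65 + 120 = 55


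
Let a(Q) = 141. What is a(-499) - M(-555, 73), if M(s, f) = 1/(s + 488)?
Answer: 9448/67 ≈ 141.01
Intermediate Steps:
M(s, f) = 1/(488 + s)
a(-499) - M(-555, 73) = 141 - 1/(488 - 555) = 141 - 1/(-67) = 141 - 1*(-1/67) = 141 + 1/67 = 9448/67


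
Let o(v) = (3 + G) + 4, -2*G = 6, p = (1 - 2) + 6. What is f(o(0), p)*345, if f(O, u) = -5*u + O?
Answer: -7245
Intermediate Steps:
p = 5 (p = -1 + 6 = 5)
G = -3 (G = -½*6 = -3)
o(v) = 4 (o(v) = (3 - 3) + 4 = 0 + 4 = 4)
f(O, u) = O - 5*u
f(o(0), p)*345 = (4 - 5*5)*345 = (4 - 25)*345 = -21*345 = -7245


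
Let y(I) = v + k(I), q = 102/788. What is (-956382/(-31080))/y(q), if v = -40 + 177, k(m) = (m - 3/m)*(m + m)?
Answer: 126245677/537586690 ≈ 0.23484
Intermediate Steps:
q = 51/394 (q = 102*(1/788) = 51/394 ≈ 0.12944)
k(m) = 2*m*(m - 3/m) (k(m) = (m - 3/m)*(2*m) = 2*m*(m - 3/m))
v = 137
y(I) = 131 + 2*I² (y(I) = 137 + (-6 + 2*I²) = 131 + 2*I²)
(-956382/(-31080))/y(q) = (-956382/(-31080))/(131 + 2*(51/394)²) = (-956382*(-1/31080))/(131 + 2*(2601/155236)) = 22771/(740*(131 + 2601/77618)) = 22771/(740*(10170559/77618)) = (22771/740)*(77618/10170559) = 126245677/537586690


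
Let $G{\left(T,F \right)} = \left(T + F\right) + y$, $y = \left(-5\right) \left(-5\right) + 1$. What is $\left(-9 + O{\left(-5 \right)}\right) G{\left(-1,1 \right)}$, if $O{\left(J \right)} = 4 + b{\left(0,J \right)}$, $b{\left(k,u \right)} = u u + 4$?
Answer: $624$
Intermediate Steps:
$b{\left(k,u \right)} = 4 + u^{2}$ ($b{\left(k,u \right)} = u^{2} + 4 = 4 + u^{2}$)
$y = 26$ ($y = 25 + 1 = 26$)
$G{\left(T,F \right)} = 26 + F + T$ ($G{\left(T,F \right)} = \left(T + F\right) + 26 = \left(F + T\right) + 26 = 26 + F + T$)
$O{\left(J \right)} = 8 + J^{2}$ ($O{\left(J \right)} = 4 + \left(4 + J^{2}\right) = 8 + J^{2}$)
$\left(-9 + O{\left(-5 \right)}\right) G{\left(-1,1 \right)} = \left(-9 + \left(8 + \left(-5\right)^{2}\right)\right) \left(26 + 1 - 1\right) = \left(-9 + \left(8 + 25\right)\right) 26 = \left(-9 + 33\right) 26 = 24 \cdot 26 = 624$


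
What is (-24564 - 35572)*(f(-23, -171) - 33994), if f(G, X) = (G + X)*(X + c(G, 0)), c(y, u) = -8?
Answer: -44019552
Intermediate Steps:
f(G, X) = (-8 + X)*(G + X) (f(G, X) = (G + X)*(X - 8) = (G + X)*(-8 + X) = (-8 + X)*(G + X))
(-24564 - 35572)*(f(-23, -171) - 33994) = (-24564 - 35572)*(((-171)**2 - 8*(-23) - 8*(-171) - 23*(-171)) - 33994) = -60136*((29241 + 184 + 1368 + 3933) - 33994) = -60136*(34726 - 33994) = -60136*732 = -44019552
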